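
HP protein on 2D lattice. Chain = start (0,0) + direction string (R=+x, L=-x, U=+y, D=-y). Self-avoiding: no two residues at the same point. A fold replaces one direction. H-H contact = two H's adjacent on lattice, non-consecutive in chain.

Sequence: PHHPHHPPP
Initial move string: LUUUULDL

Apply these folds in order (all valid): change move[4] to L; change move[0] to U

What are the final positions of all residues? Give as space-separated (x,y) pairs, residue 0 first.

Initial moves: LUUUULDL
Fold: move[4]->L => LUUULLDL (positions: [(0, 0), (-1, 0), (-1, 1), (-1, 2), (-1, 3), (-2, 3), (-3, 3), (-3, 2), (-4, 2)])
Fold: move[0]->U => UUUULLDL (positions: [(0, 0), (0, 1), (0, 2), (0, 3), (0, 4), (-1, 4), (-2, 4), (-2, 3), (-3, 3)])

Answer: (0,0) (0,1) (0,2) (0,3) (0,4) (-1,4) (-2,4) (-2,3) (-3,3)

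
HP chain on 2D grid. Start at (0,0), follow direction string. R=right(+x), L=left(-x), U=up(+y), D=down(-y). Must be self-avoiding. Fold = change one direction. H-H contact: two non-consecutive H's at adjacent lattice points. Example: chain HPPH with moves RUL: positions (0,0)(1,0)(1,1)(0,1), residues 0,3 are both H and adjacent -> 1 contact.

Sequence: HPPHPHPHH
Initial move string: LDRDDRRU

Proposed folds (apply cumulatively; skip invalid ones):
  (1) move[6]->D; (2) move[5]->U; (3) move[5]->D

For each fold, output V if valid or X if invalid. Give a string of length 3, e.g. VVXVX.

Initial: LDRDDRRU -> [(0, 0), (-1, 0), (-1, -1), (0, -1), (0, -2), (0, -3), (1, -3), (2, -3), (2, -2)]
Fold 1: move[6]->D => LDRDDRDU INVALID (collision), skipped
Fold 2: move[5]->U => LDRDDURU INVALID (collision), skipped
Fold 3: move[5]->D => LDRDDDRU VALID

Answer: XXV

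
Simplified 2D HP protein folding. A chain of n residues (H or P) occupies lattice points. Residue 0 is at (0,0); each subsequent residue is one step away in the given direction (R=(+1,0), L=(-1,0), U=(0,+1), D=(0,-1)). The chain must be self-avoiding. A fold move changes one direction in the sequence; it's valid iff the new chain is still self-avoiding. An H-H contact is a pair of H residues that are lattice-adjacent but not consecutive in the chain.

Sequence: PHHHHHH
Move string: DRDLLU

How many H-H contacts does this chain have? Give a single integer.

Positions: [(0, 0), (0, -1), (1, -1), (1, -2), (0, -2), (-1, -2), (-1, -1)]
H-H contact: residue 1 @(0,-1) - residue 6 @(-1, -1)
H-H contact: residue 1 @(0,-1) - residue 4 @(0, -2)

Answer: 2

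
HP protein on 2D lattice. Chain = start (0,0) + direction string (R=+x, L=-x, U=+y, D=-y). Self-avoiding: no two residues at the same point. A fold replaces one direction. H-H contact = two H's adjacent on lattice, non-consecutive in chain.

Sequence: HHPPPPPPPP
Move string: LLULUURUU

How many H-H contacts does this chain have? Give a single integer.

Positions: [(0, 0), (-1, 0), (-2, 0), (-2, 1), (-3, 1), (-3, 2), (-3, 3), (-2, 3), (-2, 4), (-2, 5)]
No H-H contacts found.

Answer: 0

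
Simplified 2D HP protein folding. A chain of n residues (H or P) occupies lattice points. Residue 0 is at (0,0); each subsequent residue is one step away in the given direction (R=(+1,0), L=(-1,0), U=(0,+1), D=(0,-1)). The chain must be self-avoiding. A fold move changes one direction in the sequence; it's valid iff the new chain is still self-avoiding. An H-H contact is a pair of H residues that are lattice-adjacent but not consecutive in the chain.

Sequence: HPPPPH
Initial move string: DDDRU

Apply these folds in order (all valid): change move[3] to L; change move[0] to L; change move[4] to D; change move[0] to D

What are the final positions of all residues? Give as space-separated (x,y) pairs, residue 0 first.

Answer: (0,0) (0,-1) (0,-2) (0,-3) (-1,-3) (-1,-4)

Derivation:
Initial moves: DDDRU
Fold: move[3]->L => DDDLU (positions: [(0, 0), (0, -1), (0, -2), (0, -3), (-1, -3), (-1, -2)])
Fold: move[0]->L => LDDLU (positions: [(0, 0), (-1, 0), (-1, -1), (-1, -2), (-2, -2), (-2, -1)])
Fold: move[4]->D => LDDLD (positions: [(0, 0), (-1, 0), (-1, -1), (-1, -2), (-2, -2), (-2, -3)])
Fold: move[0]->D => DDDLD (positions: [(0, 0), (0, -1), (0, -2), (0, -3), (-1, -3), (-1, -4)])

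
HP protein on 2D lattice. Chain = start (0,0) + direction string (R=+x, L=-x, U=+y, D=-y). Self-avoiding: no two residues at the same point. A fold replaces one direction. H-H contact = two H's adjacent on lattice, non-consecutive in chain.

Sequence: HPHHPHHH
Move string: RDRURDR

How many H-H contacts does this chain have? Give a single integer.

Positions: [(0, 0), (1, 0), (1, -1), (2, -1), (2, 0), (3, 0), (3, -1), (4, -1)]
H-H contact: residue 3 @(2,-1) - residue 6 @(3, -1)

Answer: 1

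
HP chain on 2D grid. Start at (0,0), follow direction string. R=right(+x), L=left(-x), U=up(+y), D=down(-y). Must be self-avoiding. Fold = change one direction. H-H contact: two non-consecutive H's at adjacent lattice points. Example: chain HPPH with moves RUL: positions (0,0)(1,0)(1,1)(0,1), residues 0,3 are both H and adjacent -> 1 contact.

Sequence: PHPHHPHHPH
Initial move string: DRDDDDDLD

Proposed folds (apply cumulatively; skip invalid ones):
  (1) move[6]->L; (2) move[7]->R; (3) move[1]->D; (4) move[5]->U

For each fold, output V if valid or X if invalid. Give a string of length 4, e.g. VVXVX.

Initial: DRDDDDDLD -> [(0, 0), (0, -1), (1, -1), (1, -2), (1, -3), (1, -4), (1, -5), (1, -6), (0, -6), (0, -7)]
Fold 1: move[6]->L => DRDDDDLLD VALID
Fold 2: move[7]->R => DRDDDDLRD INVALID (collision), skipped
Fold 3: move[1]->D => DDDDDDLLD VALID
Fold 4: move[5]->U => DDDDDULLD INVALID (collision), skipped

Answer: VXVX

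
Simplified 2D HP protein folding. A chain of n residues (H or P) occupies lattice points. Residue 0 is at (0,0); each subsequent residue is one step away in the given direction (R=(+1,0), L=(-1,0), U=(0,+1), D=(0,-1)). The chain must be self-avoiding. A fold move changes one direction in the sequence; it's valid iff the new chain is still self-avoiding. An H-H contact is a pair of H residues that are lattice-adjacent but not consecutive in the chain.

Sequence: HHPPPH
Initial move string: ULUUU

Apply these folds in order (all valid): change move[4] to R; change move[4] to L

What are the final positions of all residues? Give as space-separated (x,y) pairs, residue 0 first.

Initial moves: ULUUU
Fold: move[4]->R => ULUUR (positions: [(0, 0), (0, 1), (-1, 1), (-1, 2), (-1, 3), (0, 3)])
Fold: move[4]->L => ULUUL (positions: [(0, 0), (0, 1), (-1, 1), (-1, 2), (-1, 3), (-2, 3)])

Answer: (0,0) (0,1) (-1,1) (-1,2) (-1,3) (-2,3)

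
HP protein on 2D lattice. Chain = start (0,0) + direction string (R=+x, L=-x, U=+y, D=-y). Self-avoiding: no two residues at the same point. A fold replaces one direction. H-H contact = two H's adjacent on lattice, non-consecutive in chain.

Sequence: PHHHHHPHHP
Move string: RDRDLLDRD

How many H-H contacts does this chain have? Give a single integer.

Answer: 2

Derivation:
Positions: [(0, 0), (1, 0), (1, -1), (2, -1), (2, -2), (1, -2), (0, -2), (0, -3), (1, -3), (1, -4)]
H-H contact: residue 2 @(1,-1) - residue 5 @(1, -2)
H-H contact: residue 5 @(1,-2) - residue 8 @(1, -3)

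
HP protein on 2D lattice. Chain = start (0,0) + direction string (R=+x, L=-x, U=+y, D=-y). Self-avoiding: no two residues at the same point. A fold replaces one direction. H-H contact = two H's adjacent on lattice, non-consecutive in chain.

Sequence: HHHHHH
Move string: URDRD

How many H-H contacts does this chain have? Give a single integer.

Positions: [(0, 0), (0, 1), (1, 1), (1, 0), (2, 0), (2, -1)]
H-H contact: residue 0 @(0,0) - residue 3 @(1, 0)

Answer: 1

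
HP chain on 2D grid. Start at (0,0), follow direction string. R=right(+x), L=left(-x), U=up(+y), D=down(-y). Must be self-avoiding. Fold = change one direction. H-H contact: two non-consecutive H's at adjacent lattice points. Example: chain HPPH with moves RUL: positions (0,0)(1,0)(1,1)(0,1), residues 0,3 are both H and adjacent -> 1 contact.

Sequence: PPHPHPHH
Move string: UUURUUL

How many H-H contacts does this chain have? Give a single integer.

Positions: [(0, 0), (0, 1), (0, 2), (0, 3), (1, 3), (1, 4), (1, 5), (0, 5)]
No H-H contacts found.

Answer: 0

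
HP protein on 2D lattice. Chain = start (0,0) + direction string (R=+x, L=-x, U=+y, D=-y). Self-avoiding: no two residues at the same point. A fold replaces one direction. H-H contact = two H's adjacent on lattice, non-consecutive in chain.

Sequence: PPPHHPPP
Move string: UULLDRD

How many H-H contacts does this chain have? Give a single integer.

Answer: 0

Derivation:
Positions: [(0, 0), (0, 1), (0, 2), (-1, 2), (-2, 2), (-2, 1), (-1, 1), (-1, 0)]
No H-H contacts found.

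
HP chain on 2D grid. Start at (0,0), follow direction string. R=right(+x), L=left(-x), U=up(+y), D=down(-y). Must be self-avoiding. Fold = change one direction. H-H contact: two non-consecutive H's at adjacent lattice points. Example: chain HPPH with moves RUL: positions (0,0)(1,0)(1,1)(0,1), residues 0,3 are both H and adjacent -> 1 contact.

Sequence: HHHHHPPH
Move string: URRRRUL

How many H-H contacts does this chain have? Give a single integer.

Answer: 1

Derivation:
Positions: [(0, 0), (0, 1), (1, 1), (2, 1), (3, 1), (4, 1), (4, 2), (3, 2)]
H-H contact: residue 4 @(3,1) - residue 7 @(3, 2)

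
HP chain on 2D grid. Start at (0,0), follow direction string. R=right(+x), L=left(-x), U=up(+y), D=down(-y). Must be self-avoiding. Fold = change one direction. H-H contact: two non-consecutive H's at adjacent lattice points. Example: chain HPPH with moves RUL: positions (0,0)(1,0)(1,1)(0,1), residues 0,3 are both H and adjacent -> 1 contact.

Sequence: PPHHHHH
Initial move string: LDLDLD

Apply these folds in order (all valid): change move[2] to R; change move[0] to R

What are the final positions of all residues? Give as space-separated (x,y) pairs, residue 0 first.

Initial moves: LDLDLD
Fold: move[2]->R => LDRDLD (positions: [(0, 0), (-1, 0), (-1, -1), (0, -1), (0, -2), (-1, -2), (-1, -3)])
Fold: move[0]->R => RDRDLD (positions: [(0, 0), (1, 0), (1, -1), (2, -1), (2, -2), (1, -2), (1, -3)])

Answer: (0,0) (1,0) (1,-1) (2,-1) (2,-2) (1,-2) (1,-3)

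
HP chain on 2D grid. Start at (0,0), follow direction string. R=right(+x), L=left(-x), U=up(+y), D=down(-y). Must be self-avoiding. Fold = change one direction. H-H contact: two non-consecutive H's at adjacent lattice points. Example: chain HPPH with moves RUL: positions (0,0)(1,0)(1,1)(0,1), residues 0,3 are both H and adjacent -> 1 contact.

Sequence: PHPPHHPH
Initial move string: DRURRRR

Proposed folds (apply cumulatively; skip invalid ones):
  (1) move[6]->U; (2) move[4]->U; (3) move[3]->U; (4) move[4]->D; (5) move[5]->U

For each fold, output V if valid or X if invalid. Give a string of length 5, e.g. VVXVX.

Initial: DRURRRR -> [(0, 0), (0, -1), (1, -1), (1, 0), (2, 0), (3, 0), (4, 0), (5, 0)]
Fold 1: move[6]->U => DRURRRU VALID
Fold 2: move[4]->U => DRURURU VALID
Fold 3: move[3]->U => DRUUURU VALID
Fold 4: move[4]->D => DRUUDRU INVALID (collision), skipped
Fold 5: move[5]->U => DRUUUUU VALID

Answer: VVVXV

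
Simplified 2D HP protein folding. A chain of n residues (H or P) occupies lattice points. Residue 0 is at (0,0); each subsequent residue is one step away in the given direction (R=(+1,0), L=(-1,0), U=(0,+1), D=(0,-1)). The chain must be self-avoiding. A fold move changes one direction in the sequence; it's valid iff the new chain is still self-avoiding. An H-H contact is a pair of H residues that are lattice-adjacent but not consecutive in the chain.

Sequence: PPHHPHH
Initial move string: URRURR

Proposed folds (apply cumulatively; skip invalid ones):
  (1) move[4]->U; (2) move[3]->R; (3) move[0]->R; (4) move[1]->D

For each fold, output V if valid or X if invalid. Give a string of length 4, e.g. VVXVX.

Answer: VVVV

Derivation:
Initial: URRURR -> [(0, 0), (0, 1), (1, 1), (2, 1), (2, 2), (3, 2), (4, 2)]
Fold 1: move[4]->U => URRUUR VALID
Fold 2: move[3]->R => URRRUR VALID
Fold 3: move[0]->R => RRRRUR VALID
Fold 4: move[1]->D => RDRRUR VALID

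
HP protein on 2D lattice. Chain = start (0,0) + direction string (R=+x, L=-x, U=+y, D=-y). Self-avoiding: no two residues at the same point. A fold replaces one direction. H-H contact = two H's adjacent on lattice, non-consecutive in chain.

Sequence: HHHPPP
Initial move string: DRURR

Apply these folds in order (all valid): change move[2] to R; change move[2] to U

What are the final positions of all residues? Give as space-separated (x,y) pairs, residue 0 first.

Initial moves: DRURR
Fold: move[2]->R => DRRRR (positions: [(0, 0), (0, -1), (1, -1), (2, -1), (3, -1), (4, -1)])
Fold: move[2]->U => DRURR (positions: [(0, 0), (0, -1), (1, -1), (1, 0), (2, 0), (3, 0)])

Answer: (0,0) (0,-1) (1,-1) (1,0) (2,0) (3,0)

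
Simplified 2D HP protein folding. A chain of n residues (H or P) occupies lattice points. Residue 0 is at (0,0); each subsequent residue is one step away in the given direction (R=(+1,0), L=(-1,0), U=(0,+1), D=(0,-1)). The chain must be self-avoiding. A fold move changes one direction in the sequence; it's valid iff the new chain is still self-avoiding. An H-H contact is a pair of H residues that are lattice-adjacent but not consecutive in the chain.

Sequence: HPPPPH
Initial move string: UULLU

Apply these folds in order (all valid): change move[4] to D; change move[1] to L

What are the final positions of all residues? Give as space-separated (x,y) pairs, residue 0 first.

Initial moves: UULLU
Fold: move[4]->D => UULLD (positions: [(0, 0), (0, 1), (0, 2), (-1, 2), (-2, 2), (-2, 1)])
Fold: move[1]->L => ULLLD (positions: [(0, 0), (0, 1), (-1, 1), (-2, 1), (-3, 1), (-3, 0)])

Answer: (0,0) (0,1) (-1,1) (-2,1) (-3,1) (-3,0)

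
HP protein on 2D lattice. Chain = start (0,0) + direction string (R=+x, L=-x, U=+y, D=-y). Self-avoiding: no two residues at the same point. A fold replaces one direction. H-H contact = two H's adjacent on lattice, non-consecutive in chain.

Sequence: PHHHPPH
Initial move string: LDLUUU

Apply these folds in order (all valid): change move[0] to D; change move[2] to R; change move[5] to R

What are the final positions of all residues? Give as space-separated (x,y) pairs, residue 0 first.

Answer: (0,0) (0,-1) (0,-2) (1,-2) (1,-1) (1,0) (2,0)

Derivation:
Initial moves: LDLUUU
Fold: move[0]->D => DDLUUU (positions: [(0, 0), (0, -1), (0, -2), (-1, -2), (-1, -1), (-1, 0), (-1, 1)])
Fold: move[2]->R => DDRUUU (positions: [(0, 0), (0, -1), (0, -2), (1, -2), (1, -1), (1, 0), (1, 1)])
Fold: move[5]->R => DDRUUR (positions: [(0, 0), (0, -1), (0, -2), (1, -2), (1, -1), (1, 0), (2, 0)])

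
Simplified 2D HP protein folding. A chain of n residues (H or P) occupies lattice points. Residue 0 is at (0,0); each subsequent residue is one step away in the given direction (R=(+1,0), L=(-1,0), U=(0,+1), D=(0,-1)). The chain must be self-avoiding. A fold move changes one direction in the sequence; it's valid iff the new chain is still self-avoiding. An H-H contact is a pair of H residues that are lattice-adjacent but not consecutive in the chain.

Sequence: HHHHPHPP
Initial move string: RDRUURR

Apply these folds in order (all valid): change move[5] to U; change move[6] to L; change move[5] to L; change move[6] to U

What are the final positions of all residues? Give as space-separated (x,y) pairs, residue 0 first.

Answer: (0,0) (1,0) (1,-1) (2,-1) (2,0) (2,1) (1,1) (1,2)

Derivation:
Initial moves: RDRUURR
Fold: move[5]->U => RDRUUUR (positions: [(0, 0), (1, 0), (1, -1), (2, -1), (2, 0), (2, 1), (2, 2), (3, 2)])
Fold: move[6]->L => RDRUUUL (positions: [(0, 0), (1, 0), (1, -1), (2, -1), (2, 0), (2, 1), (2, 2), (1, 2)])
Fold: move[5]->L => RDRUULL (positions: [(0, 0), (1, 0), (1, -1), (2, -1), (2, 0), (2, 1), (1, 1), (0, 1)])
Fold: move[6]->U => RDRUULU (positions: [(0, 0), (1, 0), (1, -1), (2, -1), (2, 0), (2, 1), (1, 1), (1, 2)])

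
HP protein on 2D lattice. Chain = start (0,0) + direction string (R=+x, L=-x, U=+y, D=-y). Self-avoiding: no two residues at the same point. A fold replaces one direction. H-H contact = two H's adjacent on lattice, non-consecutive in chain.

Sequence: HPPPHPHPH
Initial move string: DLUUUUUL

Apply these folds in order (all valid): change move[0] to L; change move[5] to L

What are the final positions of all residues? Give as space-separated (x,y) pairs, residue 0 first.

Answer: (0,0) (-1,0) (-2,0) (-2,1) (-2,2) (-2,3) (-3,3) (-3,4) (-4,4)

Derivation:
Initial moves: DLUUUUUL
Fold: move[0]->L => LLUUUUUL (positions: [(0, 0), (-1, 0), (-2, 0), (-2, 1), (-2, 2), (-2, 3), (-2, 4), (-2, 5), (-3, 5)])
Fold: move[5]->L => LLUUULUL (positions: [(0, 0), (-1, 0), (-2, 0), (-2, 1), (-2, 2), (-2, 3), (-3, 3), (-3, 4), (-4, 4)])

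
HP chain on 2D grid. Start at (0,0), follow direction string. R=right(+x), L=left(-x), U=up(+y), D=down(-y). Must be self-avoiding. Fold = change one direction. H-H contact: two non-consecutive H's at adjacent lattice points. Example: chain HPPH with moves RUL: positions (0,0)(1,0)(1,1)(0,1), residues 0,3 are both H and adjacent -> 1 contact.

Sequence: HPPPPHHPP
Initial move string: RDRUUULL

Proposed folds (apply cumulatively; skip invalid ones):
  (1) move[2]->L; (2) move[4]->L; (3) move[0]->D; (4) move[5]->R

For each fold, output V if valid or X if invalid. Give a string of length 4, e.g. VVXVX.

Answer: XXVX

Derivation:
Initial: RDRUUULL -> [(0, 0), (1, 0), (1, -1), (2, -1), (2, 0), (2, 1), (2, 2), (1, 2), (0, 2)]
Fold 1: move[2]->L => RDLUUULL INVALID (collision), skipped
Fold 2: move[4]->L => RDRULULL INVALID (collision), skipped
Fold 3: move[0]->D => DDRUUULL VALID
Fold 4: move[5]->R => DDRUURLL INVALID (collision), skipped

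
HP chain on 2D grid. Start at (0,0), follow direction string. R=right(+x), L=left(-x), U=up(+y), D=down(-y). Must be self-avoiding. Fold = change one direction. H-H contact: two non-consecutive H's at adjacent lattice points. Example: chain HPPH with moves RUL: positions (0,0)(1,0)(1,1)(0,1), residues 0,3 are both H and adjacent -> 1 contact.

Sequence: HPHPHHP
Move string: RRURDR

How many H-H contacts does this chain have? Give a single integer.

Positions: [(0, 0), (1, 0), (2, 0), (2, 1), (3, 1), (3, 0), (4, 0)]
H-H contact: residue 2 @(2,0) - residue 5 @(3, 0)

Answer: 1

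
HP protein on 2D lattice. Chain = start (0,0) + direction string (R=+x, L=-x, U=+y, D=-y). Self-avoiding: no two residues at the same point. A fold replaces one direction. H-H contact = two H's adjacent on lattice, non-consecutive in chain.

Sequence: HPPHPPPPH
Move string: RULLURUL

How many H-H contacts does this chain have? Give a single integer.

Answer: 1

Derivation:
Positions: [(0, 0), (1, 0), (1, 1), (0, 1), (-1, 1), (-1, 2), (0, 2), (0, 3), (-1, 3)]
H-H contact: residue 0 @(0,0) - residue 3 @(0, 1)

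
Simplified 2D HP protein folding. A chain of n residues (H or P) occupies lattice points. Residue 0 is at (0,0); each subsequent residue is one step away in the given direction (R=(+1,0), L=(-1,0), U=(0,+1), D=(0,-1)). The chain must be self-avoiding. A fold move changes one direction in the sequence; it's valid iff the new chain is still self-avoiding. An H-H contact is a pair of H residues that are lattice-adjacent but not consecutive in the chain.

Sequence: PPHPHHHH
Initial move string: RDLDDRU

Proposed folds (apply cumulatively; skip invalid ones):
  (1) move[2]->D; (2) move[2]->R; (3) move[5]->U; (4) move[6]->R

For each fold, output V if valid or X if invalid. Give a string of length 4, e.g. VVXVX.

Answer: VVXV

Derivation:
Initial: RDLDDRU -> [(0, 0), (1, 0), (1, -1), (0, -1), (0, -2), (0, -3), (1, -3), (1, -2)]
Fold 1: move[2]->D => RDDDDRU VALID
Fold 2: move[2]->R => RDRDDRU VALID
Fold 3: move[5]->U => RDRDDUU INVALID (collision), skipped
Fold 4: move[6]->R => RDRDDRR VALID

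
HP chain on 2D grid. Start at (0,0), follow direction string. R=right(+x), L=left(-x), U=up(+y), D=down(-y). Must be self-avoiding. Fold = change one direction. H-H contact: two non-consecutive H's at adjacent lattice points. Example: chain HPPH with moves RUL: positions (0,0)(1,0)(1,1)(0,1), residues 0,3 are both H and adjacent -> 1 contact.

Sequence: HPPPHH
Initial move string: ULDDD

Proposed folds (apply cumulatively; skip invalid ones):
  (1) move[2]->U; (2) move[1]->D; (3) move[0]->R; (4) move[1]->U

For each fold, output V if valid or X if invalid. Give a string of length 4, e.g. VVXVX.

Initial: ULDDD -> [(0, 0), (0, 1), (-1, 1), (-1, 0), (-1, -1), (-1, -2)]
Fold 1: move[2]->U => ULUDD INVALID (collision), skipped
Fold 2: move[1]->D => UDDDD INVALID (collision), skipped
Fold 3: move[0]->R => RLDDD INVALID (collision), skipped
Fold 4: move[1]->U => UUDDD INVALID (collision), skipped

Answer: XXXX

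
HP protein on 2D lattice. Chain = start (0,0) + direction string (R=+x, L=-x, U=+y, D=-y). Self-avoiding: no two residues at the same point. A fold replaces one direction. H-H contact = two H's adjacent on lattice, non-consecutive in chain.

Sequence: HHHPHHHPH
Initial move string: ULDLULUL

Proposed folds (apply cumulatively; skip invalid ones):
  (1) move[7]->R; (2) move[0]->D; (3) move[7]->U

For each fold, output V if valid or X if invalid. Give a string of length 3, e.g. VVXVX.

Initial: ULDLULUL -> [(0, 0), (0, 1), (-1, 1), (-1, 0), (-2, 0), (-2, 1), (-3, 1), (-3, 2), (-4, 2)]
Fold 1: move[7]->R => ULDLULUR VALID
Fold 2: move[0]->D => DLDLULUR VALID
Fold 3: move[7]->U => DLDLULUU VALID

Answer: VVV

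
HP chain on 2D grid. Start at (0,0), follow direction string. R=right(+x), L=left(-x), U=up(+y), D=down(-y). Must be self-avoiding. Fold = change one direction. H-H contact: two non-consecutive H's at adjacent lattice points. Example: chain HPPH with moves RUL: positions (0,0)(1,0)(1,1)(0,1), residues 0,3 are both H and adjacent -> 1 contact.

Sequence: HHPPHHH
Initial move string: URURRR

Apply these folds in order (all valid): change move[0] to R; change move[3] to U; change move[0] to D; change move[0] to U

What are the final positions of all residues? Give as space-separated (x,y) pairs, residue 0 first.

Answer: (0,0) (0,1) (1,1) (1,2) (1,3) (2,3) (3,3)

Derivation:
Initial moves: URURRR
Fold: move[0]->R => RRURRR (positions: [(0, 0), (1, 0), (2, 0), (2, 1), (3, 1), (4, 1), (5, 1)])
Fold: move[3]->U => RRUURR (positions: [(0, 0), (1, 0), (2, 0), (2, 1), (2, 2), (3, 2), (4, 2)])
Fold: move[0]->D => DRUURR (positions: [(0, 0), (0, -1), (1, -1), (1, 0), (1, 1), (2, 1), (3, 1)])
Fold: move[0]->U => URUURR (positions: [(0, 0), (0, 1), (1, 1), (1, 2), (1, 3), (2, 3), (3, 3)])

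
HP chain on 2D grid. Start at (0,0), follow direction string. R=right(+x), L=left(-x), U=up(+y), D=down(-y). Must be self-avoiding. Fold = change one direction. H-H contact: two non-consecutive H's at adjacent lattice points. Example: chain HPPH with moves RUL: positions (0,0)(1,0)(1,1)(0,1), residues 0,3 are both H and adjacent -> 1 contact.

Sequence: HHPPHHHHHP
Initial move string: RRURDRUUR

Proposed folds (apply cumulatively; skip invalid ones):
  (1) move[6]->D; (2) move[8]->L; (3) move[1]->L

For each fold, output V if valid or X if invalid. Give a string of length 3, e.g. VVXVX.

Initial: RRURDRUUR -> [(0, 0), (1, 0), (2, 0), (2, 1), (3, 1), (3, 0), (4, 0), (4, 1), (4, 2), (5, 2)]
Fold 1: move[6]->D => RRURDRDUR INVALID (collision), skipped
Fold 2: move[8]->L => RRURDRUUL VALID
Fold 3: move[1]->L => RLURDRUUL INVALID (collision), skipped

Answer: XVX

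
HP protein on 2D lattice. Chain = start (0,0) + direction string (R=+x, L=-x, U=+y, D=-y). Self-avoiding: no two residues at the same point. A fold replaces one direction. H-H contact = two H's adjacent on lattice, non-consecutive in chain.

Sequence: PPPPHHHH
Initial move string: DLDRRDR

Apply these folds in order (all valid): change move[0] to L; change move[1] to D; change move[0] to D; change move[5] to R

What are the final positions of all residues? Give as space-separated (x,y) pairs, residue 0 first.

Answer: (0,0) (0,-1) (0,-2) (0,-3) (1,-3) (2,-3) (3,-3) (4,-3)

Derivation:
Initial moves: DLDRRDR
Fold: move[0]->L => LLDRRDR (positions: [(0, 0), (-1, 0), (-2, 0), (-2, -1), (-1, -1), (0, -1), (0, -2), (1, -2)])
Fold: move[1]->D => LDDRRDR (positions: [(0, 0), (-1, 0), (-1, -1), (-1, -2), (0, -2), (1, -2), (1, -3), (2, -3)])
Fold: move[0]->D => DDDRRDR (positions: [(0, 0), (0, -1), (0, -2), (0, -3), (1, -3), (2, -3), (2, -4), (3, -4)])
Fold: move[5]->R => DDDRRRR (positions: [(0, 0), (0, -1), (0, -2), (0, -3), (1, -3), (2, -3), (3, -3), (4, -3)])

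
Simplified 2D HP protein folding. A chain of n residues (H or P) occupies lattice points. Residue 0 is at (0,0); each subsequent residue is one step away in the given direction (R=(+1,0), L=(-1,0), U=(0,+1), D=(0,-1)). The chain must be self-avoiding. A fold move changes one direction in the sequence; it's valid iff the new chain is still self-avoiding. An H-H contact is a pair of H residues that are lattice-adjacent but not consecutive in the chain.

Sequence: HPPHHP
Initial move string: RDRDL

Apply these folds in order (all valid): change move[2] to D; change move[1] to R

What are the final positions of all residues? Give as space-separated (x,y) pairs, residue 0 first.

Answer: (0,0) (1,0) (2,0) (2,-1) (2,-2) (1,-2)

Derivation:
Initial moves: RDRDL
Fold: move[2]->D => RDDDL (positions: [(0, 0), (1, 0), (1, -1), (1, -2), (1, -3), (0, -3)])
Fold: move[1]->R => RRDDL (positions: [(0, 0), (1, 0), (2, 0), (2, -1), (2, -2), (1, -2)])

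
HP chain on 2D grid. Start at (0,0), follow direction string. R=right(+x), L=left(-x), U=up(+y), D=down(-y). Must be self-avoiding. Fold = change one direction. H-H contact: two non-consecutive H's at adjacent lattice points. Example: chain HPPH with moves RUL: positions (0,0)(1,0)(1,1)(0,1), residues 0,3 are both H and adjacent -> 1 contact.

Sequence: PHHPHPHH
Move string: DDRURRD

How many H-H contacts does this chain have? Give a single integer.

Positions: [(0, 0), (0, -1), (0, -2), (1, -2), (1, -1), (2, -1), (3, -1), (3, -2)]
H-H contact: residue 1 @(0,-1) - residue 4 @(1, -1)

Answer: 1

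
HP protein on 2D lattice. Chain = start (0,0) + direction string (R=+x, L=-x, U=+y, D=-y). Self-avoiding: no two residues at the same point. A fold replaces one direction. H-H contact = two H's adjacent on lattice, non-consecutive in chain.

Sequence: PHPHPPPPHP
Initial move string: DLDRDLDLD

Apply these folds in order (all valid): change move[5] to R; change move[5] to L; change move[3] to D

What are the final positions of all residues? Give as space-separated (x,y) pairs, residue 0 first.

Initial moves: DLDRDLDLD
Fold: move[5]->R => DLDRDRDLD (positions: [(0, 0), (0, -1), (-1, -1), (-1, -2), (0, -2), (0, -3), (1, -3), (1, -4), (0, -4), (0, -5)])
Fold: move[5]->L => DLDRDLDLD (positions: [(0, 0), (0, -1), (-1, -1), (-1, -2), (0, -2), (0, -3), (-1, -3), (-1, -4), (-2, -4), (-2, -5)])
Fold: move[3]->D => DLDDDLDLD (positions: [(0, 0), (0, -1), (-1, -1), (-1, -2), (-1, -3), (-1, -4), (-2, -4), (-2, -5), (-3, -5), (-3, -6)])

Answer: (0,0) (0,-1) (-1,-1) (-1,-2) (-1,-3) (-1,-4) (-2,-4) (-2,-5) (-3,-5) (-3,-6)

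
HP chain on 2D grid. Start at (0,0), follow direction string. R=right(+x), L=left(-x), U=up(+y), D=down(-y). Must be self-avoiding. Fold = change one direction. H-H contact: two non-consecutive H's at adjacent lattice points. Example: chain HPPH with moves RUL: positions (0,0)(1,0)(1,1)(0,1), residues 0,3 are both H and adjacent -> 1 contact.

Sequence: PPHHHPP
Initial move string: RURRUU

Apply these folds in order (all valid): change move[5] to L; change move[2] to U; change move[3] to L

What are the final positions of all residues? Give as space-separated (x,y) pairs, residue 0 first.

Initial moves: RURRUU
Fold: move[5]->L => RURRUL (positions: [(0, 0), (1, 0), (1, 1), (2, 1), (3, 1), (3, 2), (2, 2)])
Fold: move[2]->U => RUURUL (positions: [(0, 0), (1, 0), (1, 1), (1, 2), (2, 2), (2, 3), (1, 3)])
Fold: move[3]->L => RUULUL (positions: [(0, 0), (1, 0), (1, 1), (1, 2), (0, 2), (0, 3), (-1, 3)])

Answer: (0,0) (1,0) (1,1) (1,2) (0,2) (0,3) (-1,3)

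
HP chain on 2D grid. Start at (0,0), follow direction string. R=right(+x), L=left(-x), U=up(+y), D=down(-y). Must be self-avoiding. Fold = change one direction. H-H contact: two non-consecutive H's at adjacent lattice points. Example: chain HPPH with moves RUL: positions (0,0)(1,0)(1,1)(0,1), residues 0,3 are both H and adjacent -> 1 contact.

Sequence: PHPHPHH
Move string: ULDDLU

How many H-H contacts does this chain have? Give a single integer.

Answer: 1

Derivation:
Positions: [(0, 0), (0, 1), (-1, 1), (-1, 0), (-1, -1), (-2, -1), (-2, 0)]
H-H contact: residue 3 @(-1,0) - residue 6 @(-2, 0)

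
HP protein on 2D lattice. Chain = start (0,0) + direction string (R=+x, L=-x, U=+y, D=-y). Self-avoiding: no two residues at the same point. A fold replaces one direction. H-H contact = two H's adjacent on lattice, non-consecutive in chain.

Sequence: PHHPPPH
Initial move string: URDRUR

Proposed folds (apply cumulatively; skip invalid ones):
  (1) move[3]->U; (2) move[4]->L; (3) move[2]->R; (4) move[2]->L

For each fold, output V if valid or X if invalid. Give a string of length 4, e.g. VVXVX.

Answer: XXVX

Derivation:
Initial: URDRUR -> [(0, 0), (0, 1), (1, 1), (1, 0), (2, 0), (2, 1), (3, 1)]
Fold 1: move[3]->U => URDUUR INVALID (collision), skipped
Fold 2: move[4]->L => URDRLR INVALID (collision), skipped
Fold 3: move[2]->R => URRRUR VALID
Fold 4: move[2]->L => URLRUR INVALID (collision), skipped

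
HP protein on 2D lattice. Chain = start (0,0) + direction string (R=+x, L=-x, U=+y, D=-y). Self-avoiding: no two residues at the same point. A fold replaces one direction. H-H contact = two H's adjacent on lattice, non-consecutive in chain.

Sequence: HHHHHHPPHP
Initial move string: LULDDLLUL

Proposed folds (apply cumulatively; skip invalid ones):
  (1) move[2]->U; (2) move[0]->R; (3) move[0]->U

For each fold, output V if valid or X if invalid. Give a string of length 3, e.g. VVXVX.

Initial: LULDDLLUL -> [(0, 0), (-1, 0), (-1, 1), (-2, 1), (-2, 0), (-2, -1), (-3, -1), (-4, -1), (-4, 0), (-5, 0)]
Fold 1: move[2]->U => LUUDDLLUL INVALID (collision), skipped
Fold 2: move[0]->R => RULDDLLUL INVALID (collision), skipped
Fold 3: move[0]->U => UULDDLLUL VALID

Answer: XXV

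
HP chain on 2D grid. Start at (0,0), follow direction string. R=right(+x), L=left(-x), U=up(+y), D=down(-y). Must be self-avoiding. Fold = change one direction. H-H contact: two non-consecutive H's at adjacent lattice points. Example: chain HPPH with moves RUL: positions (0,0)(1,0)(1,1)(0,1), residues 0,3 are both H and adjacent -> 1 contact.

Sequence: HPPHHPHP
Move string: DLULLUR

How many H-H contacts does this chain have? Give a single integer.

Answer: 1

Derivation:
Positions: [(0, 0), (0, -1), (-1, -1), (-1, 0), (-2, 0), (-3, 0), (-3, 1), (-2, 1)]
H-H contact: residue 0 @(0,0) - residue 3 @(-1, 0)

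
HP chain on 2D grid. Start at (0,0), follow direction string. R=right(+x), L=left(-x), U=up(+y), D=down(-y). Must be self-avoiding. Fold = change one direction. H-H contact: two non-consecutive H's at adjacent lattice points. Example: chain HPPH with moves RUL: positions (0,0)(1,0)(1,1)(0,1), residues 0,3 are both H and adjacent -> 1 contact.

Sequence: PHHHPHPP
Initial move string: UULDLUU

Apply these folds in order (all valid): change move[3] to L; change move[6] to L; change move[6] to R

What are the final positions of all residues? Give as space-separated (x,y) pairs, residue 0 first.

Answer: (0,0) (0,1) (0,2) (-1,2) (-2,2) (-3,2) (-3,3) (-2,3)

Derivation:
Initial moves: UULDLUU
Fold: move[3]->L => UULLLUU (positions: [(0, 0), (0, 1), (0, 2), (-1, 2), (-2, 2), (-3, 2), (-3, 3), (-3, 4)])
Fold: move[6]->L => UULLLUL (positions: [(0, 0), (0, 1), (0, 2), (-1, 2), (-2, 2), (-3, 2), (-3, 3), (-4, 3)])
Fold: move[6]->R => UULLLUR (positions: [(0, 0), (0, 1), (0, 2), (-1, 2), (-2, 2), (-3, 2), (-3, 3), (-2, 3)])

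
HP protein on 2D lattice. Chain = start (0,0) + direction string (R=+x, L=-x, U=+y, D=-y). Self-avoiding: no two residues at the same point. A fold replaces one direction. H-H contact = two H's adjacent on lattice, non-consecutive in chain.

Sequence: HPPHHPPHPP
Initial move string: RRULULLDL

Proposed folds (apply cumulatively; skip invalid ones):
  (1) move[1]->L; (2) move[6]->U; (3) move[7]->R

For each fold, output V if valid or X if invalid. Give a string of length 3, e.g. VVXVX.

Answer: XXX

Derivation:
Initial: RRULULLDL -> [(0, 0), (1, 0), (2, 0), (2, 1), (1, 1), (1, 2), (0, 2), (-1, 2), (-1, 1), (-2, 1)]
Fold 1: move[1]->L => RLULULLDL INVALID (collision), skipped
Fold 2: move[6]->U => RRULULUDL INVALID (collision), skipped
Fold 3: move[7]->R => RRULULLRL INVALID (collision), skipped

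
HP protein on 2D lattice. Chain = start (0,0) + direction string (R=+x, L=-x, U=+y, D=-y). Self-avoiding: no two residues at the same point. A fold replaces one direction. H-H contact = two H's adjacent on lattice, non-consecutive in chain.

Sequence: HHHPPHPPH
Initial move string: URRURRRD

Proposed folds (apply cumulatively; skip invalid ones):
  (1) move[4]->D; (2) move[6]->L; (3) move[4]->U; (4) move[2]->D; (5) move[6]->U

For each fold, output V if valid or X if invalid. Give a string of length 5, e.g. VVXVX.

Answer: XXVXX

Derivation:
Initial: URRURRRD -> [(0, 0), (0, 1), (1, 1), (2, 1), (2, 2), (3, 2), (4, 2), (5, 2), (5, 1)]
Fold 1: move[4]->D => URRUDRRD INVALID (collision), skipped
Fold 2: move[6]->L => URRURRLD INVALID (collision), skipped
Fold 3: move[4]->U => URRUURRD VALID
Fold 4: move[2]->D => URDUURRD INVALID (collision), skipped
Fold 5: move[6]->U => URRUURUD INVALID (collision), skipped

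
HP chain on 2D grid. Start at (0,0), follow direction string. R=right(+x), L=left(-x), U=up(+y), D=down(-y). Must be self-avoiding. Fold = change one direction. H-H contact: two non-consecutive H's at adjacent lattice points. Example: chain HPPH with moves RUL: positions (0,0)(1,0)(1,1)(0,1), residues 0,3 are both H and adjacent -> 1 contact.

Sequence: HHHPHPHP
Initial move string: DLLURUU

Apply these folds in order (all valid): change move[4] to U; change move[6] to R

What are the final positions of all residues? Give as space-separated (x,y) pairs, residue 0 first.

Answer: (0,0) (0,-1) (-1,-1) (-2,-1) (-2,0) (-2,1) (-2,2) (-1,2)

Derivation:
Initial moves: DLLURUU
Fold: move[4]->U => DLLUUUU (positions: [(0, 0), (0, -1), (-1, -1), (-2, -1), (-2, 0), (-2, 1), (-2, 2), (-2, 3)])
Fold: move[6]->R => DLLUUUR (positions: [(0, 0), (0, -1), (-1, -1), (-2, -1), (-2, 0), (-2, 1), (-2, 2), (-1, 2)])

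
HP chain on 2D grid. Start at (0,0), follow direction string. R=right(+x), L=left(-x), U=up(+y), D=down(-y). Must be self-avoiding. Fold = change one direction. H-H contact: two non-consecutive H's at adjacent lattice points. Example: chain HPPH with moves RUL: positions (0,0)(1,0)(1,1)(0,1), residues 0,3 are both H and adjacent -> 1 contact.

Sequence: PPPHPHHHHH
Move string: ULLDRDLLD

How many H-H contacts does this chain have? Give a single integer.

Answer: 0

Derivation:
Positions: [(0, 0), (0, 1), (-1, 1), (-2, 1), (-2, 0), (-1, 0), (-1, -1), (-2, -1), (-3, -1), (-3, -2)]
No H-H contacts found.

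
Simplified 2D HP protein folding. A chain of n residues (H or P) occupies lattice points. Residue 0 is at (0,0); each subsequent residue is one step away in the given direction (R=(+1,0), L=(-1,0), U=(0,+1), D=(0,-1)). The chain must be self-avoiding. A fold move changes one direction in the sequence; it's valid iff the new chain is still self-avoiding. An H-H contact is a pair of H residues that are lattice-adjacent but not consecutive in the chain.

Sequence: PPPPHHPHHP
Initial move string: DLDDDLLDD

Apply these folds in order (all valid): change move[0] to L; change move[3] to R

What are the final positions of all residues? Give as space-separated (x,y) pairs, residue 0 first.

Answer: (0,0) (-1,0) (-2,0) (-2,-1) (-1,-1) (-1,-2) (-2,-2) (-3,-2) (-3,-3) (-3,-4)

Derivation:
Initial moves: DLDDDLLDD
Fold: move[0]->L => LLDDDLLDD (positions: [(0, 0), (-1, 0), (-2, 0), (-2, -1), (-2, -2), (-2, -3), (-3, -3), (-4, -3), (-4, -4), (-4, -5)])
Fold: move[3]->R => LLDRDLLDD (positions: [(0, 0), (-1, 0), (-2, 0), (-2, -1), (-1, -1), (-1, -2), (-2, -2), (-3, -2), (-3, -3), (-3, -4)])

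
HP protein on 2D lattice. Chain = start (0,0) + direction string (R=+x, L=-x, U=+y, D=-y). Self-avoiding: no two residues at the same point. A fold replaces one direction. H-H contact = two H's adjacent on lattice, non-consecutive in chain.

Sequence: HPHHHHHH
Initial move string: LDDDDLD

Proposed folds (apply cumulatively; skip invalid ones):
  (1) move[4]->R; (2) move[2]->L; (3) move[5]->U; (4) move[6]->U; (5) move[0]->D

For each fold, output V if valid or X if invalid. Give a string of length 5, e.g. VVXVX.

Initial: LDDDDLD -> [(0, 0), (-1, 0), (-1, -1), (-1, -2), (-1, -3), (-1, -4), (-2, -4), (-2, -5)]
Fold 1: move[4]->R => LDDDRLD INVALID (collision), skipped
Fold 2: move[2]->L => LDLDDLD VALID
Fold 3: move[5]->U => LDLDDUD INVALID (collision), skipped
Fold 4: move[6]->U => LDLDDLU VALID
Fold 5: move[0]->D => DDLDDLU VALID

Answer: XVXVV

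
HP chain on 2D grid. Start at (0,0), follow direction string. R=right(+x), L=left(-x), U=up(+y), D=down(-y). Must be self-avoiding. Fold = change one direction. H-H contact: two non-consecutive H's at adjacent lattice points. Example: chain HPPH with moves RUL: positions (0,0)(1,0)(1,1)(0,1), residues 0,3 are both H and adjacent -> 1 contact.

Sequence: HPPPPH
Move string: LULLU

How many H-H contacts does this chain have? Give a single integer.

Positions: [(0, 0), (-1, 0), (-1, 1), (-2, 1), (-3, 1), (-3, 2)]
No H-H contacts found.

Answer: 0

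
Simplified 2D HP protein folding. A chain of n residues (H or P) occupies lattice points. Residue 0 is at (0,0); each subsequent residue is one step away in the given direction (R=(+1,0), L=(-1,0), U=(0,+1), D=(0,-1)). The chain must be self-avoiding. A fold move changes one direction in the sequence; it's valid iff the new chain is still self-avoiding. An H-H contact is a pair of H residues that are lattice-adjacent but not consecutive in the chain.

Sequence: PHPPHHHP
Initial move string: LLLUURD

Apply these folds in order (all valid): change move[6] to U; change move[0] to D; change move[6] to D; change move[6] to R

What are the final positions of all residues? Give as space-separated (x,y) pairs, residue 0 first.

Answer: (0,0) (0,-1) (-1,-1) (-2,-1) (-2,0) (-2,1) (-1,1) (0,1)

Derivation:
Initial moves: LLLUURD
Fold: move[6]->U => LLLUURU (positions: [(0, 0), (-1, 0), (-2, 0), (-3, 0), (-3, 1), (-3, 2), (-2, 2), (-2, 3)])
Fold: move[0]->D => DLLUURU (positions: [(0, 0), (0, -1), (-1, -1), (-2, -1), (-2, 0), (-2, 1), (-1, 1), (-1, 2)])
Fold: move[6]->D => DLLUURD (positions: [(0, 0), (0, -1), (-1, -1), (-2, -1), (-2, 0), (-2, 1), (-1, 1), (-1, 0)])
Fold: move[6]->R => DLLUURR (positions: [(0, 0), (0, -1), (-1, -1), (-2, -1), (-2, 0), (-2, 1), (-1, 1), (0, 1)])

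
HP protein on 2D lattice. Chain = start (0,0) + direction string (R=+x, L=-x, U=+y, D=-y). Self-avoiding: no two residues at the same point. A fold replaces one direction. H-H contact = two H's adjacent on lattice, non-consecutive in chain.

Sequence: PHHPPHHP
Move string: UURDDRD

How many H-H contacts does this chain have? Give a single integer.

Positions: [(0, 0), (0, 1), (0, 2), (1, 2), (1, 1), (1, 0), (2, 0), (2, -1)]
No H-H contacts found.

Answer: 0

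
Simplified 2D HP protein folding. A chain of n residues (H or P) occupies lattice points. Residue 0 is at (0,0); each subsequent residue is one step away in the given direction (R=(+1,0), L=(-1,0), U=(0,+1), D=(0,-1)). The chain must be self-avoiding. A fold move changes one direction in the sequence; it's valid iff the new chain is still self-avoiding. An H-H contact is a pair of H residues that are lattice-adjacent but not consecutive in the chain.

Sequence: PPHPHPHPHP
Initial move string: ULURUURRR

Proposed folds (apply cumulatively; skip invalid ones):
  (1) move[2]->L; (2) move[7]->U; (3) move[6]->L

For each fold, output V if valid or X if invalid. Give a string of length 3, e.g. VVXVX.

Answer: XVV

Derivation:
Initial: ULURUURRR -> [(0, 0), (0, 1), (-1, 1), (-1, 2), (0, 2), (0, 3), (0, 4), (1, 4), (2, 4), (3, 4)]
Fold 1: move[2]->L => ULLRUURRR INVALID (collision), skipped
Fold 2: move[7]->U => ULURUURUR VALID
Fold 3: move[6]->L => ULURUULUR VALID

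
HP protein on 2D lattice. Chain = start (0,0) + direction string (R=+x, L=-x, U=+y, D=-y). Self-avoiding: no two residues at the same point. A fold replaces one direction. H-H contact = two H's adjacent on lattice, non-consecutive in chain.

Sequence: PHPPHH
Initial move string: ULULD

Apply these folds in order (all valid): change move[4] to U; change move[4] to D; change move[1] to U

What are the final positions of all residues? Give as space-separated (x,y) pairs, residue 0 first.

Answer: (0,0) (0,1) (0,2) (0,3) (-1,3) (-1,2)

Derivation:
Initial moves: ULULD
Fold: move[4]->U => ULULU (positions: [(0, 0), (0, 1), (-1, 1), (-1, 2), (-2, 2), (-2, 3)])
Fold: move[4]->D => ULULD (positions: [(0, 0), (0, 1), (-1, 1), (-1, 2), (-2, 2), (-2, 1)])
Fold: move[1]->U => UUULD (positions: [(0, 0), (0, 1), (0, 2), (0, 3), (-1, 3), (-1, 2)])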